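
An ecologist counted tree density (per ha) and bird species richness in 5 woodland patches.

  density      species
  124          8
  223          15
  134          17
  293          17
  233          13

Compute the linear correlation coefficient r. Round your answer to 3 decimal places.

0.493

n = 5, Σx = 1007, Σy = 70, Σx² = 223199, Σy² = 1036, Σxy = 14625
nΣxy − ΣxΣy = 73125 − 70490 = 2635
nΣx² − (Σx)² = 1115995 − 1014049 = 101946; nΣy² − (Σy)² = 5180 − 4900 = 280
r = 2635 / √(101946 × 280) = 2635 / 5342.7409 ≈ 0.493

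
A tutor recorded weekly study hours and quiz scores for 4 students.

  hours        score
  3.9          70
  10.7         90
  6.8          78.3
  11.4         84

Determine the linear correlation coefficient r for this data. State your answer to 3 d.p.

0.928

n = 4, Σx = 32.8, Σy = 322.3, Σx² = 305.9, Σy² = 26186.89, Σxy = 2726.04
nΣxy − ΣxΣy = 10904.16 − 10571.44 = 332.72
nΣx² − (Σx)² = 1223.6 − 1075.84 = 147.76; nΣy² − (Σy)² = 104747.56 − 103877.29 = 870.27
r = 332.72 / √(147.76 × 870.27) = 332.72 / 358.5960 ≈ 0.928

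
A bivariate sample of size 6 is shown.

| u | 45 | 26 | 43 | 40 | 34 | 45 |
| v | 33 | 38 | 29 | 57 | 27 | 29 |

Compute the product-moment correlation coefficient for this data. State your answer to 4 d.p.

n = 6, Σu = 233, Σv = 213, Σu² = 9331, Σv² = 8193, Σuv = 8223
nΣuv − ΣuΣv = 49338 − 49629 = -291
nΣu² − (Σu)² = 55986 − 54289 = 1697; nΣv² − (Σv)² = 49158 − 45369 = 3789
r = -291 / √(1697 × 3789) = -291 / 2535.7313 ≈ -0.1148

-0.1148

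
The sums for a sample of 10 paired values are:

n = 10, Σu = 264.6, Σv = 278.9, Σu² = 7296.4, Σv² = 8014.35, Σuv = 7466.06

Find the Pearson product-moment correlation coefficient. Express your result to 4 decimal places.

r = (nΣuv − ΣuΣv) / √[(nΣu² − (Σu)²)(nΣv² − (Σv)²)]
Numerator: 10×7466.06 − 264.6×278.9 = 863.66
Denominator: √[(72964 − 70013.16)(80143.5 − 77785.21)] = √[2950.84 × 2358.29] = 2637.9796
r = 863.66 / 2637.9796 ≈ 0.3274

0.3274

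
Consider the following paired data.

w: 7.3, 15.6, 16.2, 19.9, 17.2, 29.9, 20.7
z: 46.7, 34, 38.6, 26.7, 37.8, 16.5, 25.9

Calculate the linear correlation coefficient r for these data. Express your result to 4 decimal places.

n = 7, Σw = 126.8, Σz = 226.2, Σw² = 2573.44, Σz² = 7911.64, Σwz = 3707.6
nΣwz − ΣwΣz = 25953.2 − 28682.16 = -2728.96
nΣw² − (Σw)² = 18014.08 − 16078.24 = 1935.84; nΣz² − (Σz)² = 55381.48 − 51166.44 = 4215.04
r = -2728.96 / √(1935.84 × 4215.04) = -2728.96 / 2856.5089 ≈ -0.9553

-0.9553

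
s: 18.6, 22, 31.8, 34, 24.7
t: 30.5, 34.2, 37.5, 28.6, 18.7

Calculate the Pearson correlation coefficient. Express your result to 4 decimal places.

0.1430

n = 5, Σs = 131.1, Σt = 149.5, Σs² = 3607.29, Σt² = 4673.79, Σst = 3946.49
nΣst − ΣsΣt = 19732.45 − 19599.45 = 133
nΣs² − (Σs)² = 18036.45 − 17187.21 = 849.24; nΣt² − (Σt)² = 23368.95 − 22350.25 = 1018.7
r = 133 / √(849.24 × 1018.7) = 133 / 930.1187 ≈ 0.1430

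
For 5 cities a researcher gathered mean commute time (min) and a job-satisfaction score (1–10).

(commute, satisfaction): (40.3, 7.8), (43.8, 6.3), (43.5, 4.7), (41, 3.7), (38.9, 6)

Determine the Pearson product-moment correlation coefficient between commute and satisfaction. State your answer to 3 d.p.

n = 5, Σx = 207.5, Σy = 28.5, Σx² = 8628.99, Σy² = 172.31, Σxy = 1179.83
nΣxy − ΣxΣy = 5899.15 − 5913.75 = -14.6
nΣx² − (Σx)² = 43144.95 − 43056.25 = 88.7; nΣy² − (Σy)² = 861.55 − 812.25 = 49.3
r = -14.6 / √(88.7 × 49.3) = -14.6 / 66.1280 ≈ -0.221

-0.221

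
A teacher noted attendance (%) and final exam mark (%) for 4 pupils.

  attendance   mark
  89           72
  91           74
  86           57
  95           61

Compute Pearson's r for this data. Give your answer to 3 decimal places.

0.139

n = 4, Σx = 361, Σy = 264, Σx² = 32623, Σy² = 17630, Σxy = 23839
nΣxy − ΣxΣy = 95356 − 95304 = 52
nΣx² − (Σx)² = 130492 − 130321 = 171; nΣy² − (Σy)² = 70520 − 69696 = 824
r = 52 / √(171 × 824) = 52 / 375.3718 ≈ 0.139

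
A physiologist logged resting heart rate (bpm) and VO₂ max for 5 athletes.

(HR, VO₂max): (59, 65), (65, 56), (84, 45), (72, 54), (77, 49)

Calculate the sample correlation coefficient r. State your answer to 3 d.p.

n = 5, Σx = 357, Σy = 269, Σx² = 25875, Σy² = 14703, Σxy = 18916
nΣxy − ΣxΣy = 94580 − 96033 = -1453
nΣx² − (Σx)² = 129375 − 127449 = 1926; nΣy² − (Σy)² = 73515 − 72361 = 1154
r = -1453 / √(1926 × 1154) = -1453 / 1490.8400 ≈ -0.975

-0.975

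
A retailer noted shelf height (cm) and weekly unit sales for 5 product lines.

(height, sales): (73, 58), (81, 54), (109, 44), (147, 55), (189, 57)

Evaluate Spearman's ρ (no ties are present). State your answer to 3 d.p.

-0.100

Rank height: 1, 2, 3, 4, 5
Rank sales: 5, 2, 1, 3, 4
d = rank(height) − rank(sales): -4, 0, 2, 1, 1; Σd² = 22
ρ = 1 − 6Σd² / [n(n²−1)] = 1 − 6×22 / (5×24) = 1 − 132/120 ≈ -0.100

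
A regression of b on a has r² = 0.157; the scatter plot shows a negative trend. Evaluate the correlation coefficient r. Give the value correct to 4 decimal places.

|r| = √0.157 = 0.3962
The association is negative, so r = −0.3962.

-0.3962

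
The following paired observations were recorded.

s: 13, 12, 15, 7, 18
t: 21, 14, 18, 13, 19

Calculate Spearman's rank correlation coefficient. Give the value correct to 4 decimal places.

0.7000

Rank s: 3, 2, 4, 1, 5
Rank t: 5, 2, 3, 1, 4
d = rank(s) − rank(t): -2, 0, 1, 0, 1; Σd² = 6
ρ = 1 − 6Σd² / [n(n²−1)] = 1 − 6×6 / (5×24) = 1 − 36/120 ≈ 0.7000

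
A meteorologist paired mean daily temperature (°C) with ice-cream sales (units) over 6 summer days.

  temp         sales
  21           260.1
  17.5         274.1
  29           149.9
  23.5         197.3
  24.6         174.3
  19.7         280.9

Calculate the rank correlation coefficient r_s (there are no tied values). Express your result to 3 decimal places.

Rank temp: 3, 1, 6, 4, 5, 2
Rank sales: 4, 5, 1, 3, 2, 6
d = rank(temp) − rank(sales): -1, -4, 5, 1, 3, -4; Σd² = 68
ρ = 1 − 6Σd² / [n(n²−1)] = 1 − 6×68 / (6×35) = 1 − 408/210 ≈ -0.943

-0.943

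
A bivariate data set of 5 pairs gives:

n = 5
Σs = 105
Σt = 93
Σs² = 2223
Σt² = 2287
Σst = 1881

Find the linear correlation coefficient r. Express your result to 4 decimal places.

r = (nΣst − ΣsΣt) / √[(nΣs² − (Σs)²)(nΣt² − (Σt)²)]
Numerator: 5×1881 − 105×93 = -360
Denominator: √[(11115 − 11025)(11435 − 8649)] = √[90 × 2786] = 500.7395
r = -360 / 500.7395 ≈ -0.7189

-0.7189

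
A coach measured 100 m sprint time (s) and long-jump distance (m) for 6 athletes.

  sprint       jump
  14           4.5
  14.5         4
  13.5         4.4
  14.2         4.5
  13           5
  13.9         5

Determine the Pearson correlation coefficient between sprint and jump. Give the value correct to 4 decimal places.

-0.6774

n = 6, Σx = 83.1, Σy = 27.4, Σx² = 1152.35, Σy² = 125.86, Σxy = 378.8
nΣxy − ΣxΣy = 2272.8 − 2276.94 = -4.14
nΣx² − (Σx)² = 6914.1 − 6905.61 = 8.49; nΣy² − (Σy)² = 755.16 − 750.76 = 4.4
r = -4.14 / √(8.49 × 4.4) = -4.14 / 6.1120 ≈ -0.6774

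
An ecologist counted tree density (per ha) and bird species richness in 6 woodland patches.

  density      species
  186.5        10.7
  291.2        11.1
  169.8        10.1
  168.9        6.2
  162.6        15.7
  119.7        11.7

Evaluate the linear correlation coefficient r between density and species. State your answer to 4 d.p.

n = 6, Σx = 1098.7, Σy = 65.5, Σx² = 217705.79, Σy² = 761.53, Σxy = 11943.34
nΣxy − ΣxΣy = 71660.04 − 71964.85 = -304.81
nΣx² − (Σx)² = 1306234.74 − 1207141.69 = 99093.05; nΣy² − (Σy)² = 4569.18 − 4290.25 = 278.93
r = -304.81 / √(99093.05 × 278.93) = -304.81 / 5257.3781 ≈ -0.0580

-0.0580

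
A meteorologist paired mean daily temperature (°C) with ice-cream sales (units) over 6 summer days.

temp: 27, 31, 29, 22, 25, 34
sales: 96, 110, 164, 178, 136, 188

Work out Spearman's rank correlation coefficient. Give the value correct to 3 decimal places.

Rank temp: 3, 5, 4, 1, 2, 6
Rank sales: 1, 2, 4, 5, 3, 6
d = rank(temp) − rank(sales): 2, 3, 0, -4, -1, 0; Σd² = 30
ρ = 1 − 6Σd² / [n(n²−1)] = 1 − 6×30 / (6×35) = 1 − 180/210 ≈ 0.143

0.143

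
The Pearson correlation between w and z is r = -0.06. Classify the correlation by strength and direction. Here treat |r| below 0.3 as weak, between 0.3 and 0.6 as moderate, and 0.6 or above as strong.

r = -0.06 < 0 so the relationship is negative.
|r| = 0.06, which falls in the weak range.

weak negative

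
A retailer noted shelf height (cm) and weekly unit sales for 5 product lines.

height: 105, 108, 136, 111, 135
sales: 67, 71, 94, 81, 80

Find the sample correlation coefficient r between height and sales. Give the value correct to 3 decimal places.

0.803

n = 5, Σx = 595, Σy = 393, Σx² = 71731, Σy² = 31327, Σxy = 47278
nΣxy − ΣxΣy = 236390 − 233835 = 2555
nΣx² − (Σx)² = 358655 − 354025 = 4630; nΣy² − (Σy)² = 156635 − 154449 = 2186
r = 2555 / √(4630 × 2186) = 2555 / 3181.3802 ≈ 0.803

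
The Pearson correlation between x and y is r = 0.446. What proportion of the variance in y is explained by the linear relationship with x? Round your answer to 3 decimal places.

0.199

r² = (0.446)² = 0.199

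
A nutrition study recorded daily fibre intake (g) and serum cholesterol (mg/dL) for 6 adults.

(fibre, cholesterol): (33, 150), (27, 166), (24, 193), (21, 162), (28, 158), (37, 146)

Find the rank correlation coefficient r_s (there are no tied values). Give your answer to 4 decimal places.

Rank fibre: 5, 3, 2, 1, 4, 6
Rank cholesterol: 2, 5, 6, 4, 3, 1
d = rank(fibre) − rank(cholesterol): 3, -2, -4, -3, 1, 5; Σd² = 64
ρ = 1 − 6Σd² / [n(n²−1)] = 1 − 6×64 / (6×35) = 1 − 384/210 ≈ -0.8286

-0.8286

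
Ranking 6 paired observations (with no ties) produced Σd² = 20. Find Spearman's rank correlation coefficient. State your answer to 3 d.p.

0.429

ρ = 1 − 6Σd² / [n(n²−1)] = 1 − 6×20 / (6×35)
  = 1 − 120/210 = 1 − 0.5714 ≈ 0.429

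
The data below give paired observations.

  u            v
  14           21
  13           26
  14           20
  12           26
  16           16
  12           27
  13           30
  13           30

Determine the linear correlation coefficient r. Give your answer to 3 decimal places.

n = 8, Σu = 107, Σv = 196, Σu² = 1443, Σv² = 4978, Σuv = 2584
nΣuv − ΣuΣv = 20672 − 20972 = -300
nΣu² − (Σu)² = 11544 − 11449 = 95; nΣv² − (Σv)² = 39824 − 38416 = 1408
r = -300 / √(95 × 1408) = -300 / 365.7321 ≈ -0.820

-0.820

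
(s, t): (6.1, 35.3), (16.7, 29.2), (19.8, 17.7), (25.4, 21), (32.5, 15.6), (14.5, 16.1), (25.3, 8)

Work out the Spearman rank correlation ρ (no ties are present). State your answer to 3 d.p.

-0.571

Rank s: 1, 3, 4, 6, 7, 2, 5
Rank t: 7, 6, 4, 5, 2, 3, 1
d = rank(s) − rank(t): -6, -3, 0, 1, 5, -1, 4; Σd² = 88
ρ = 1 − 6Σd² / [n(n²−1)] = 1 − 6×88 / (7×48) = 1 − 528/336 ≈ -0.571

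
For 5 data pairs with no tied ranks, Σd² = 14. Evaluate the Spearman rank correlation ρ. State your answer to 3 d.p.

0.300

ρ = 1 − 6Σd² / [n(n²−1)] = 1 − 6×14 / (5×24)
  = 1 − 84/120 = 1 − 0.7000 ≈ 0.300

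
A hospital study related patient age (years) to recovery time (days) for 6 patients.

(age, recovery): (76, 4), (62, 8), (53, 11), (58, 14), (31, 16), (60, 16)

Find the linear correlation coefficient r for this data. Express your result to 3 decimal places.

-0.731

n = 6, Σx = 340, Σy = 69, Σx² = 20354, Σy² = 909, Σxy = 3651
nΣxy − ΣxΣy = 21906 − 23460 = -1554
nΣx² − (Σx)² = 122124 − 115600 = 6524; nΣy² − (Σy)² = 5454 − 4761 = 693
r = -1554 / √(6524 × 693) = -1554 / 2126.2954 ≈ -0.731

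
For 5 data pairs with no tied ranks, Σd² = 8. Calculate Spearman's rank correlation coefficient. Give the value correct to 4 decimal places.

ρ = 1 − 6Σd² / [n(n²−1)] = 1 − 6×8 / (5×24)
  = 1 − 48/120 = 1 − 0.40000 ≈ 0.6000

0.6000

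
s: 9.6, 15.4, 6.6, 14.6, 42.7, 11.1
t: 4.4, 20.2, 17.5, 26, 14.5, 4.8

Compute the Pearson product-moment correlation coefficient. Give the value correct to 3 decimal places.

0.113

n = 6, Σs = 100, Σt = 87.4, Σs² = 2532.54, Σt² = 1642.94, Σst = 1520.85
nΣst − ΣsΣt = 9125.1 − 8740 = 385.1
nΣs² − (Σs)² = 15195.24 − 10000 = 5195.24; nΣt² − (Σt)² = 9857.64 − 7638.76 = 2218.88
r = 385.1 / √(5195.24 × 2218.88) = 385.1 / 3395.2340 ≈ 0.113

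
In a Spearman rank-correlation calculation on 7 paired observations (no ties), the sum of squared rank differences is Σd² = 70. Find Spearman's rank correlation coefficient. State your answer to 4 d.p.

ρ = 1 − 6Σd² / [n(n²−1)] = 1 − 6×70 / (7×48)
  = 1 − 420/336 = 1 − 1.25000 ≈ -0.2500

-0.2500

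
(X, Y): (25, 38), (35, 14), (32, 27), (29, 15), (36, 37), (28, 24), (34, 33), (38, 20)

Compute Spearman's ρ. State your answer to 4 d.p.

Rank X: 1, 6, 4, 3, 7, 2, 5, 8
Rank Y: 8, 1, 5, 2, 7, 4, 6, 3
d = rank(X) − rank(Y): -7, 5, -1, 1, 0, -2, -1, 5; Σd² = 106
ρ = 1 − 6Σd² / [n(n²−1)] = 1 − 6×106 / (8×63) = 1 − 636/504 ≈ -0.2619

-0.2619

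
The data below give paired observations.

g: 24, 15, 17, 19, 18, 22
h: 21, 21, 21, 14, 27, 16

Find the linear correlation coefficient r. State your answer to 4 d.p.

n = 6, Σg = 115, Σh = 120, Σg² = 2259, Σh² = 2504, Σgh = 2280
nΣgh − ΣgΣh = 13680 − 13800 = -120
nΣg² − (Σg)² = 13554 − 13225 = 329; nΣh² − (Σh)² = 15024 − 14400 = 624
r = -120 / √(329 × 624) = -120 / 453.0960 ≈ -0.2648

-0.2648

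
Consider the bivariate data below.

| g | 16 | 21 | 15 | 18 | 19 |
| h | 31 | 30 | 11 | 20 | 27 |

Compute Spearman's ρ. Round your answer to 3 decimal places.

Rank g: 2, 5, 1, 3, 4
Rank h: 5, 4, 1, 2, 3
d = rank(g) − rank(h): -3, 1, 0, 1, 1; Σd² = 12
ρ = 1 − 6Σd² / [n(n²−1)] = 1 − 6×12 / (5×24) = 1 − 72/120 ≈ 0.400

0.400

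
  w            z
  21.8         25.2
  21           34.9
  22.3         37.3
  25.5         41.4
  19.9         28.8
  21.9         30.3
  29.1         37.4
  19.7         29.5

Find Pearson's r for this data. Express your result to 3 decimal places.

0.645

n = 8, Σw = 181.2, Σz = 264.8, Σw² = 4174.3, Σz² = 8974.84, Σwz = 6075.93
nΣwz − ΣwΣz = 48607.44 − 47981.76 = 625.68
nΣw² − (Σw)² = 33394.4 − 32833.44 = 560.96; nΣz² − (Σz)² = 71798.72 − 70119.04 = 1679.68
r = 625.68 / √(560.96 × 1679.68) = 625.68 / 970.6870 ≈ 0.645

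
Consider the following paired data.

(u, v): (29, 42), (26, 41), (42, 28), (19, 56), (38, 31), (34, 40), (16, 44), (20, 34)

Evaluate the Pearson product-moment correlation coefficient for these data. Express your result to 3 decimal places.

-0.694

n = 8, Σu = 224, Σv = 316, Σu² = 6898, Σv² = 13018, Σuv = 8446
nΣuv − ΣuΣv = 67568 − 70784 = -3216
nΣu² − (Σu)² = 55184 − 50176 = 5008; nΣv² − (Σv)² = 104144 − 99856 = 4288
r = -3216 / √(5008 × 4288) = -3216 / 4634.0375 ≈ -0.694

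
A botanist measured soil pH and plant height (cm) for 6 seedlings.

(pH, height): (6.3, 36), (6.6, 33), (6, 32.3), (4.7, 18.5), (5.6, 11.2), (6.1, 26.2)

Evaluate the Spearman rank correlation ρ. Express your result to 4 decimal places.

Rank pH: 5, 6, 3, 1, 2, 4
Rank height: 6, 5, 4, 2, 1, 3
d = rank(pH) − rank(height): -1, 1, -1, -1, 1, 1; Σd² = 6
ρ = 1 − 6Σd² / [n(n²−1)] = 1 − 6×6 / (6×35) = 1 − 36/210 ≈ 0.8286

0.8286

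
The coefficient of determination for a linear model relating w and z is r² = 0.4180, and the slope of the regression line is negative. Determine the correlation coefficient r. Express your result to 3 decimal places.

-0.647

|r| = √0.4180 = 0.647
The association is negative, so r = −0.647.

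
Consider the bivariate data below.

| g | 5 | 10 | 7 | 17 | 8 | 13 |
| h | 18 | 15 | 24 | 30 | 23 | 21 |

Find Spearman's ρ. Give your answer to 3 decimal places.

Rank g: 1, 4, 2, 6, 3, 5
Rank h: 2, 1, 5, 6, 4, 3
d = rank(g) − rank(h): -1, 3, -3, 0, -1, 2; Σd² = 24
ρ = 1 − 6Σd² / [n(n²−1)] = 1 − 6×24 / (6×35) = 1 − 144/210 ≈ 0.314

0.314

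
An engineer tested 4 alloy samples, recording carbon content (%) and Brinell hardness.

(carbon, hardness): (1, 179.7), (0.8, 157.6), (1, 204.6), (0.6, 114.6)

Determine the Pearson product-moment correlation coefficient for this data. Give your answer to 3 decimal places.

0.962

n = 4, Σx = 3.4, Σy = 656.5, Σx² = 3, Σy² = 112124.17, Σxy = 579.14
nΣxy − ΣxΣy = 2316.56 − 2232.1 = 84.46
nΣx² − (Σx)² = 12 − 11.56 = 0.44; nΣy² − (Σy)² = 448496.68 − 430992.25 = 17504.43
r = 84.46 / √(0.44 × 17504.43) = 84.46 / 87.7607 ≈ 0.962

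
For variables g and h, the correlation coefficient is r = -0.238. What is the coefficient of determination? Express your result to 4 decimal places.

r² = (-0.238)² = 0.0566

0.0566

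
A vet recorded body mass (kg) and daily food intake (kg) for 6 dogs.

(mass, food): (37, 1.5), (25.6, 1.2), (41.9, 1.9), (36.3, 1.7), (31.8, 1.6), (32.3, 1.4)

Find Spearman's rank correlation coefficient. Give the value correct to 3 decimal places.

Rank mass: 5, 1, 6, 4, 2, 3
Rank food: 3, 1, 6, 5, 4, 2
d = rank(mass) − rank(food): 2, 0, 0, -1, -2, 1; Σd² = 10
ρ = 1 − 6Σd² / [n(n²−1)] = 1 − 6×10 / (6×35) = 1 − 60/210 ≈ 0.714

0.714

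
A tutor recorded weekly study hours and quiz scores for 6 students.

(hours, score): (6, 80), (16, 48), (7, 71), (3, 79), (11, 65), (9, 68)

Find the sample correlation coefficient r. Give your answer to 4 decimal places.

n = 6, Σx = 52, Σy = 411, Σx² = 552, Σy² = 28835, Σxy = 3309
nΣxy − ΣxΣy = 19854 − 21372 = -1518
nΣx² − (Σx)² = 3312 − 2704 = 608; nΣy² − (Σy)² = 173010 − 168921 = 4089
r = -1518 / √(608 × 4089) = -1518 / 1576.7409 ≈ -0.9627

-0.9627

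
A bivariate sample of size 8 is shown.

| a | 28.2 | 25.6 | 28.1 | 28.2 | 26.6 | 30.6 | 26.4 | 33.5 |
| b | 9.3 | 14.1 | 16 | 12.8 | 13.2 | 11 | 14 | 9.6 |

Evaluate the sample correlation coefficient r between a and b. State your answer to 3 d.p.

-0.648

n = 8, Σa = 227.2, Σb = 100, Σa² = 6498.58, Σb² = 1288.54, Σab = 2812.7
nΣab − ΣaΣb = 22501.6 − 22720 = -218.4
nΣa² − (Σa)² = 51988.64 − 51619.84 = 368.8; nΣb² − (Σb)² = 10308.32 − 10000 = 308.32
r = -218.4 / √(368.8 × 308.32) = -218.4 / 337.2068 ≈ -0.648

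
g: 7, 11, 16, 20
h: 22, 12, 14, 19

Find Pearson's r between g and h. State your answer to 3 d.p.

n = 4, Σg = 54, Σh = 67, Σg² = 826, Σh² = 1185, Σgh = 890
nΣgh − ΣgΣh = 3560 − 3618 = -58
nΣg² − (Σg)² = 3304 − 2916 = 388; nΣh² − (Σh)² = 4740 − 4489 = 251
r = -58 / √(388 × 251) = -58 / 312.0705 ≈ -0.186

-0.186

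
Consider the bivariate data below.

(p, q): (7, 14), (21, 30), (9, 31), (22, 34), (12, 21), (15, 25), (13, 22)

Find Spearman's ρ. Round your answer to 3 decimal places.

Rank p: 1, 6, 2, 7, 3, 5, 4
Rank q: 1, 5, 6, 7, 2, 4, 3
d = rank(p) − rank(q): 0, 1, -4, 0, 1, 1, 1; Σd² = 20
ρ = 1 − 6Σd² / [n(n²−1)] = 1 − 6×20 / (7×48) = 1 − 120/336 ≈ 0.643

0.643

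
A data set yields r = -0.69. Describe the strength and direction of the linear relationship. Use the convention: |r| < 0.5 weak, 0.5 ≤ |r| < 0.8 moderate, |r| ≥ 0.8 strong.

moderate negative

r = -0.69 < 0 so the relationship is negative.
|r| = 0.69, which falls in the moderate range.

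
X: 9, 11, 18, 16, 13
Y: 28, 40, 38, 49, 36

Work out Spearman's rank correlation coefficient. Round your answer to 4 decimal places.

Rank X: 1, 2, 5, 4, 3
Rank Y: 1, 4, 3, 5, 2
d = rank(X) − rank(Y): 0, -2, 2, -1, 1; Σd² = 10
ρ = 1 − 6Σd² / [n(n²−1)] = 1 − 6×10 / (5×24) = 1 − 60/120 ≈ 0.5000

0.5000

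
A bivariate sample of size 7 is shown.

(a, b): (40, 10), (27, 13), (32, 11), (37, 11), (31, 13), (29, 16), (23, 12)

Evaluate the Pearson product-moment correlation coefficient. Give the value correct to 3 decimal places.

-0.547

n = 7, Σa = 219, Σb = 86, Σa² = 7053, Σb² = 1080, Σab = 2653
nΣab − ΣaΣb = 18571 − 18834 = -263
nΣa² − (Σa)² = 49371 − 47961 = 1410; nΣb² − (Σb)² = 7560 − 7396 = 164
r = -263 / √(1410 × 164) = -263 / 480.8742 ≈ -0.547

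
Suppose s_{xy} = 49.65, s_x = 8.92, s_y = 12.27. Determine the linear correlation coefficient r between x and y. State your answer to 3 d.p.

0.454

r = Cov(x,y) / (s_x · s_y) = 49.65 / (8.92 × 12.27)
  = 49.65 / 109.4484 ≈ 0.454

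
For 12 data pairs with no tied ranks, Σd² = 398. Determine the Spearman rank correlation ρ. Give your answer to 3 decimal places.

ρ = 1 − 6Σd² / [n(n²−1)] = 1 − 6×398 / (12×143)
  = 1 − 2388/1716 = 1 − 1.3916 ≈ -0.392

-0.392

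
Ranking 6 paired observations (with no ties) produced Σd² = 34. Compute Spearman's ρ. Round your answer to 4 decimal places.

ρ = 1 − 6Σd² / [n(n²−1)] = 1 − 6×34 / (6×35)
  = 1 − 204/210 = 1 − 0.97143 ≈ 0.0286

0.0286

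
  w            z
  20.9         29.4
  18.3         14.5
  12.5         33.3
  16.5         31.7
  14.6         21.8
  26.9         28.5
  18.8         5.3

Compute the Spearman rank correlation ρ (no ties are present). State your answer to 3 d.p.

-0.357

Rank w: 6, 4, 1, 3, 2, 7, 5
Rank z: 5, 2, 7, 6, 3, 4, 1
d = rank(w) − rank(z): 1, 2, -6, -3, -1, 3, 4; Σd² = 76
ρ = 1 − 6Σd² / [n(n²−1)] = 1 − 6×76 / (7×48) = 1 − 456/336 ≈ -0.357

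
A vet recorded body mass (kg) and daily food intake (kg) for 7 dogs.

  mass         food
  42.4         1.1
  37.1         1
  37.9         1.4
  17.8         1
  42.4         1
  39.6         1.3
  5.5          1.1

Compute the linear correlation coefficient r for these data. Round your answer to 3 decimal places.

0.231

n = 7, Σx = 222.7, Σy = 7.9, Σx² = 8323.59, Σy² = 9.07, Σxy = 254.53
nΣxy − ΣxΣy = 1781.71 − 1759.33 = 22.38
nΣx² − (Σx)² = 58265.13 − 49595.29 = 8669.84; nΣy² − (Σy)² = 63.49 − 62.41 = 1.08
r = 22.38 / √(8669.84 × 1.08) = 22.38 / 96.7648 ≈ 0.231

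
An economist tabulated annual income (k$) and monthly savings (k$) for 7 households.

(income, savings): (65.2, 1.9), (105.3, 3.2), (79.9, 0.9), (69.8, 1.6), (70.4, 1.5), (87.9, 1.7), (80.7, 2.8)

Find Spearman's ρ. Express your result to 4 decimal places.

Rank income: 1, 7, 4, 2, 3, 6, 5
Rank savings: 5, 7, 1, 3, 2, 4, 6
d = rank(income) − rank(savings): -4, 0, 3, -1, 1, 2, -1; Σd² = 32
ρ = 1 − 6Σd² / [n(n²−1)] = 1 − 6×32 / (7×48) = 1 − 192/336 ≈ 0.4286

0.4286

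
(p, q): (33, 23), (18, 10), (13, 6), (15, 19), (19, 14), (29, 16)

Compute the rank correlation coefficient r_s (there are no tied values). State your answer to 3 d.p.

0.657

Rank p: 6, 3, 1, 2, 4, 5
Rank q: 6, 2, 1, 5, 3, 4
d = rank(p) − rank(q): 0, 1, 0, -3, 1, 1; Σd² = 12
ρ = 1 − 6Σd² / [n(n²−1)] = 1 − 6×12 / (6×35) = 1 − 72/210 ≈ 0.657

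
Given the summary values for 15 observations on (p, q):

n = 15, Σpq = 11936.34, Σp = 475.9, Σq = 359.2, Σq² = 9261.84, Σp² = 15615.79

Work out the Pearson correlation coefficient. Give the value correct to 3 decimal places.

r = (nΣpq − ΣpΣq) / √[(nΣp² − (Σp)²)(nΣq² − (Σq)²)]
Numerator: 15×11936.34 − 475.9×359.2 = 8101.82
Denominator: √[(234236.85 − 226480.81)(138927.6 − 129024.64)] = √[7756.04 × 9902.96] = 8764.0033
r = 8101.82 / 8764.0033 ≈ 0.924

0.924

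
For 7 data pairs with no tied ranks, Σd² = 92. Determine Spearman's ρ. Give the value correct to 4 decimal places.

-0.6429

ρ = 1 − 6Σd² / [n(n²−1)] = 1 − 6×92 / (7×48)
  = 1 − 552/336 = 1 − 1.64286 ≈ -0.6429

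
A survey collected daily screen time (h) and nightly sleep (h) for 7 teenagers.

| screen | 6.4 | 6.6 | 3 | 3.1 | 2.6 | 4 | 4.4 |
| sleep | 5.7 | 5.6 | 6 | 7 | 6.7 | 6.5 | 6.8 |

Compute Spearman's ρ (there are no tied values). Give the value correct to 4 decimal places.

Rank screen: 6, 7, 2, 3, 1, 4, 5
Rank sleep: 2, 1, 3, 7, 5, 4, 6
d = rank(screen) − rank(sleep): 4, 6, -1, -4, -4, 0, -1; Σd² = 86
ρ = 1 − 6Σd² / [n(n²−1)] = 1 − 6×86 / (7×48) = 1 − 516/336 ≈ -0.5357

-0.5357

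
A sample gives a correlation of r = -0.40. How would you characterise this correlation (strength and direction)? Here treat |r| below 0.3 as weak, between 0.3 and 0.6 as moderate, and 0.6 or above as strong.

moderate negative

r = -0.40 < 0 so the relationship is negative.
|r| = 0.40, which falls in the moderate range.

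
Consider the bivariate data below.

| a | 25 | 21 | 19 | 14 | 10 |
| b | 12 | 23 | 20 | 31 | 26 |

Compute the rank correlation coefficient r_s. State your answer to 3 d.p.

-0.800

Rank a: 5, 4, 3, 2, 1
Rank b: 1, 3, 2, 5, 4
d = rank(a) − rank(b): 4, 1, 1, -3, -3; Σd² = 36
ρ = 1 − 6Σd² / [n(n²−1)] = 1 − 6×36 / (5×24) = 1 − 216/120 ≈ -0.800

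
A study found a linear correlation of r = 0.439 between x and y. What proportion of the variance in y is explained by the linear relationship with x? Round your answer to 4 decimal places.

0.1927

r² = (0.439)² = 0.1927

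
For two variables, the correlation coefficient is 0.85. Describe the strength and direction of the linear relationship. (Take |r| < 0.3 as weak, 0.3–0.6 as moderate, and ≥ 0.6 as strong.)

r = 0.85 > 0 so the relationship is positive.
|r| = 0.85, which falls in the strong range.

strong positive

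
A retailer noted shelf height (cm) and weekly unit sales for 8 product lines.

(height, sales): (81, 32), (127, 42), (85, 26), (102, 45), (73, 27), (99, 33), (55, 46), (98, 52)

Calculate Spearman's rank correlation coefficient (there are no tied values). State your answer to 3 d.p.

Rank height: 3, 8, 4, 7, 2, 6, 1, 5
Rank sales: 3, 5, 1, 6, 2, 4, 7, 8
d = rank(height) − rank(sales): 0, 3, 3, 1, 0, 2, -6, -3; Σd² = 68
ρ = 1 − 6Σd² / [n(n²−1)] = 1 − 6×68 / (8×63) = 1 − 408/504 ≈ 0.190

0.190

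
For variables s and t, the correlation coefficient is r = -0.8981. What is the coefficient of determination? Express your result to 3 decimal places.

0.807

r² = (-0.8981)² = 0.807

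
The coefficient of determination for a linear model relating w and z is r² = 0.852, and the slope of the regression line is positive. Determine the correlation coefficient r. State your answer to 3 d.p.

0.923

|r| = √0.852 = 0.923
The association is positive, so r = 0.923.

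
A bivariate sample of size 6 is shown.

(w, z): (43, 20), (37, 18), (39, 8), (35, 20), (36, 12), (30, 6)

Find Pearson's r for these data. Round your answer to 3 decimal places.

0.523

n = 6, Σw = 220, Σz = 84, Σw² = 8160, Σz² = 1368, Σwz = 3150
nΣwz − ΣwΣz = 18900 − 18480 = 420
nΣw² − (Σw)² = 48960 − 48400 = 560; nΣz² − (Σz)² = 8208 − 7056 = 1152
r = 420 / √(560 × 1152) = 420 / 803.1936 ≈ 0.523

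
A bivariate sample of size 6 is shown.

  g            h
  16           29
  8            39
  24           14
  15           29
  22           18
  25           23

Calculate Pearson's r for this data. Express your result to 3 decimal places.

-0.918

n = 6, Σg = 110, Σh = 152, Σg² = 2230, Σh² = 4252, Σgh = 2518
nΣgh − ΣgΣh = 15108 − 16720 = -1612
nΣg² − (Σg)² = 13380 − 12100 = 1280; nΣh² − (Σh)² = 25512 − 23104 = 2408
r = -1612 / √(1280 × 2408) = -1612 / 1755.6309 ≈ -0.918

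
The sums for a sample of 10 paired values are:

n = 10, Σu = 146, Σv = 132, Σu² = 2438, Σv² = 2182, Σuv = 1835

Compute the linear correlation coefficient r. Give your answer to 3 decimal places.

r = (nΣuv − ΣuΣv) / √[(nΣu² − (Σu)²)(nΣv² − (Σv)²)]
Numerator: 10×1835 − 146×132 = -922
Denominator: √[(24380 − 21316)(21820 − 17424)] = √[3064 × 4396] = 3670.0605
r = -922 / 3670.0605 ≈ -0.251

-0.251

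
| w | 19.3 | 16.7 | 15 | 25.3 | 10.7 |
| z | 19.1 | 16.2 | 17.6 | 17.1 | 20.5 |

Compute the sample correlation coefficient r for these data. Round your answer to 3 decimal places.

n = 5, Σw = 87, Σz = 90.5, Σw² = 1630.96, Σz² = 1649.67, Σwz = 1555.15
nΣwz − ΣwΣz = 7775.75 − 7873.5 = -97.75
nΣw² − (Σw)² = 8154.8 − 7569 = 585.8; nΣz² − (Σz)² = 8248.35 − 8190.25 = 58.1
r = -97.75 / √(585.8 × 58.1) = -97.75 / 184.4857 ≈ -0.530

-0.530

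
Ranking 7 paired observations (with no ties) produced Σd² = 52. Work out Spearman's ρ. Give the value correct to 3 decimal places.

0.071

ρ = 1 − 6Σd² / [n(n²−1)] = 1 − 6×52 / (7×48)
  = 1 − 312/336 = 1 − 0.9286 ≈ 0.071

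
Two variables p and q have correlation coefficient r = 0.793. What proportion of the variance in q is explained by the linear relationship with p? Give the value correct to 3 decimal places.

r² = (0.793)² = 0.629

0.629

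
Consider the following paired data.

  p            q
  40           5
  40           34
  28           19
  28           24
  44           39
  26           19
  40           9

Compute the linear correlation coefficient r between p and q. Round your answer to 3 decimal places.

0.177

n = 7, Σp = 246, Σq = 149, Σp² = 8980, Σq² = 4081, Σpq = 5334
nΣpq − ΣpΣq = 37338 − 36654 = 684
nΣp² − (Σp)² = 62860 − 60516 = 2344; nΣq² − (Σq)² = 28567 − 22201 = 6366
r = 684 / √(2344 × 6366) = 684 / 3862.8880 ≈ 0.177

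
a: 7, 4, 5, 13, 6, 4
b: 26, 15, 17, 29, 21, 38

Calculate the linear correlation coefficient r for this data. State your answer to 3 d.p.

0.228

n = 6, Σa = 39, Σb = 146, Σa² = 311, Σb² = 3916, Σab = 982
nΣab − ΣaΣb = 5892 − 5694 = 198
nΣa² − (Σa)² = 1866 − 1521 = 345; nΣb² − (Σb)² = 23496 − 21316 = 2180
r = 198 / √(345 × 2180) = 198 / 867.2370 ≈ 0.228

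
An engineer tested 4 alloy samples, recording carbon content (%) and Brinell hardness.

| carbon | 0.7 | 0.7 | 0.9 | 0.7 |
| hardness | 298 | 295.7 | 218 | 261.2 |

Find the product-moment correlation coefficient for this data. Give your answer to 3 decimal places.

-0.893

n = 4, Σx = 3, Σy = 1072.9, Σx² = 2.28, Σy² = 291991.93, Σxy = 794.63
nΣxy − ΣxΣy = 3178.52 − 3218.7 = -40.18
nΣx² − (Σx)² = 9.12 − 9 = 0.12; nΣy² − (Σy)² = 1167967.72 − 1151114.41 = 16853.31
r = -40.18 / √(0.12 × 16853.31) = -40.18 / 44.9711 ≈ -0.893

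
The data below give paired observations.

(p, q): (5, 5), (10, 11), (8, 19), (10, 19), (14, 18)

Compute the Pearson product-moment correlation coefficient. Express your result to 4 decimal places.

0.6375

n = 5, Σp = 47, Σq = 72, Σp² = 485, Σq² = 1192, Σpq = 729
nΣpq − ΣpΣq = 3645 − 3384 = 261
nΣp² − (Σp)² = 2425 − 2209 = 216; nΣq² − (Σq)² = 5960 − 5184 = 776
r = 261 / √(216 × 776) = 261 / 409.4093 ≈ 0.6375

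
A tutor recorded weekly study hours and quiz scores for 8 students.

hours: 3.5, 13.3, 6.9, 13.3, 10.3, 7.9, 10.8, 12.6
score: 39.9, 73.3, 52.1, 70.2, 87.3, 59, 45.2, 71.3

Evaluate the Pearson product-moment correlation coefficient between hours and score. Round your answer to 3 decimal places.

0.673

n = 8, Σx = 78.6, Σy = 498.3, Σx² = 857.54, Σy² = 32836.37, Σxy = 5159.52
nΣxy − ΣxΣy = 41276.16 − 39166.38 = 2109.78
nΣx² − (Σx)² = 6860.32 − 6177.96 = 682.36; nΣy² − (Σy)² = 262690.96 − 248302.89 = 14388.07
r = 2109.78 / √(682.36 × 14388.07) = 2109.78 / 3133.3438 ≈ 0.673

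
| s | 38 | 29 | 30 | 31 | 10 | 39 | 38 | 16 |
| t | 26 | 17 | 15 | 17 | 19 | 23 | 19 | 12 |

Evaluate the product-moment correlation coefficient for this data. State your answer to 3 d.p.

n = 8, Σs = 231, Σt = 148, Σs² = 7467, Σt² = 2874, Σst = 4459
nΣst − ΣsΣt = 35672 − 34188 = 1484
nΣs² − (Σs)² = 59736 − 53361 = 6375; nΣt² − (Σt)² = 22992 − 21904 = 1088
r = 1484 / √(6375 × 1088) = 1484 / 2633.6287 ≈ 0.563

0.563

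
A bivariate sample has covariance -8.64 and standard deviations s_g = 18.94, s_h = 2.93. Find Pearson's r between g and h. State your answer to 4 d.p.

r = Cov(g,h) / (s_g · s_h) = -8.64 / (18.94 × 2.93)
  = -8.64 / 55.4942 ≈ -0.1557

-0.1557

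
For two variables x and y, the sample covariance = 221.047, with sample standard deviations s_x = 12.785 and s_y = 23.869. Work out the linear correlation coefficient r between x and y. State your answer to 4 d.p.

0.7244

r = Cov(x,y) / (s_x · s_y) = 221.047 / (12.785 × 23.869)
  = 221.047 / 305.1652 ≈ 0.7244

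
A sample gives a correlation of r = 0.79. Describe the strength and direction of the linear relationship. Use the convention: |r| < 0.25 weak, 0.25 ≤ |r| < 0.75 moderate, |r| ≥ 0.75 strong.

r = 0.79 > 0 so the relationship is positive.
|r| = 0.79, which falls in the strong range.

strong positive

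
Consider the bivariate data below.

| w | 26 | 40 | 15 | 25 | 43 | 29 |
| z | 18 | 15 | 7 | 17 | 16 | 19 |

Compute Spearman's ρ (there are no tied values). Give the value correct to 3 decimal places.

Rank w: 3, 5, 1, 2, 6, 4
Rank z: 5, 2, 1, 4, 3, 6
d = rank(w) − rank(z): -2, 3, 0, -2, 3, -2; Σd² = 30
ρ = 1 − 6Σd² / [n(n²−1)] = 1 − 6×30 / (6×35) = 1 − 180/210 ≈ 0.143

0.143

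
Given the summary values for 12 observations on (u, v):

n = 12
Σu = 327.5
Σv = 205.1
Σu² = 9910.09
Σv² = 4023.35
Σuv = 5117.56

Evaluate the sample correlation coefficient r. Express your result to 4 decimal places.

r = (nΣuv − ΣuΣv) / √[(nΣu² − (Σu)²)(nΣv² − (Σv)²)]
Numerator: 12×5117.56 − 327.5×205.1 = -5759.53
Denominator: √[(118921.08 − 107256.25)(48280.2 − 42066.01)] = √[11664.83 × 6214.19] = 8513.9574
r = -5759.53 / 8513.9574 ≈ -0.6765

-0.6765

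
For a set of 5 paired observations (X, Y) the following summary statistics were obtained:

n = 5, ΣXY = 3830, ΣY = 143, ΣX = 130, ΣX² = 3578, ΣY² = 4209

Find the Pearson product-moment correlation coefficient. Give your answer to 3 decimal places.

0.729

r = (nΣXY − ΣXΣY) / √[(nΣX² − (ΣX)²)(nΣY² − (ΣY)²)]
Numerator: 5×3830 − 130×143 = 560
Denominator: √[(17890 − 16900)(21045 − 20449)] = √[990 × 596] = 768.1406
r = 560 / 768.1406 ≈ 0.729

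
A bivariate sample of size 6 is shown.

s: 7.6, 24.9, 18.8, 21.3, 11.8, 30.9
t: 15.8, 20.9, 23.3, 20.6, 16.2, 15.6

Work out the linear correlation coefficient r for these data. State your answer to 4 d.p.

0.2184

n = 6, Σs = 115.3, Σt = 112.4, Σs² = 2578.95, Σt² = 2159.5, Σst = 2190.51
nΣst − ΣsΣt = 13143.06 − 12959.72 = 183.34
nΣs² − (Σs)² = 15473.7 − 13294.09 = 2179.61; nΣt² − (Σt)² = 12957 − 12633.76 = 323.24
r = 183.34 / √(2179.61 × 323.24) = 183.34 / 839.3671 ≈ 0.2184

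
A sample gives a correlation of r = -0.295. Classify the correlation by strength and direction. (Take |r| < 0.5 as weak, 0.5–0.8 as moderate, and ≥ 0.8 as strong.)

weak negative

r = -0.295 < 0 so the relationship is negative.
|r| = 0.295, which falls in the weak range.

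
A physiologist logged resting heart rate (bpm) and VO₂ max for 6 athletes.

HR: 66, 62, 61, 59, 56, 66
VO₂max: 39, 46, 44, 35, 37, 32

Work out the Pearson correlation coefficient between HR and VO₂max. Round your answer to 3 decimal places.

-0.089

n = 6, Σx = 370, Σy = 233, Σx² = 22894, Σy² = 9191, Σxy = 14359
nΣxy − ΣxΣy = 86154 − 86210 = -56
nΣx² − (Σx)² = 137364 − 136900 = 464; nΣy² − (Σy)² = 55146 − 54289 = 857
r = -56 / √(464 × 857) = -56 / 630.5934 ≈ -0.089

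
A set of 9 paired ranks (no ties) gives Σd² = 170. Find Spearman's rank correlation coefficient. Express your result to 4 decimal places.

ρ = 1 − 6Σd² / [n(n²−1)] = 1 − 6×170 / (9×80)
  = 1 − 1020/720 = 1 − 1.41667 ≈ -0.4167

-0.4167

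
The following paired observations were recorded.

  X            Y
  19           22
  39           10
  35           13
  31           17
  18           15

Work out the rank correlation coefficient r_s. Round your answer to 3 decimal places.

-0.700

Rank X: 2, 5, 4, 3, 1
Rank Y: 5, 1, 2, 4, 3
d = rank(X) − rank(Y): -3, 4, 2, -1, -2; Σd² = 34
ρ = 1 − 6Σd² / [n(n²−1)] = 1 − 6×34 / (5×24) = 1 − 204/120 ≈ -0.700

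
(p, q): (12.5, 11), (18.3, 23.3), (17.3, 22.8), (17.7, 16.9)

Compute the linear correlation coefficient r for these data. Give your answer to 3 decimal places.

0.868

n = 4, Σp = 65.8, Σq = 74, Σp² = 1103.72, Σq² = 1469.34, Σpq = 1257.46
nΣpq − ΣpΣq = 5029.84 − 4869.2 = 160.64
nΣp² − (Σp)² = 4414.88 − 4329.64 = 85.24; nΣq² − (Σq)² = 5877.36 − 5476 = 401.36
r = 160.64 / √(85.24 × 401.36) = 160.64 / 184.9647 ≈ 0.868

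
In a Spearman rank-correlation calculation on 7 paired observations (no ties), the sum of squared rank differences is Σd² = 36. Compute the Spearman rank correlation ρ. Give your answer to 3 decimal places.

ρ = 1 − 6Σd² / [n(n²−1)] = 1 − 6×36 / (7×48)
  = 1 − 216/336 = 1 − 0.6429 ≈ 0.357

0.357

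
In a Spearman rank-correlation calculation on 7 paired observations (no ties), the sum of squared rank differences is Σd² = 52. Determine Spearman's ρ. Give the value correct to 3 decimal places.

ρ = 1 − 6Σd² / [n(n²−1)] = 1 − 6×52 / (7×48)
  = 1 − 312/336 = 1 − 0.9286 ≈ 0.071

0.071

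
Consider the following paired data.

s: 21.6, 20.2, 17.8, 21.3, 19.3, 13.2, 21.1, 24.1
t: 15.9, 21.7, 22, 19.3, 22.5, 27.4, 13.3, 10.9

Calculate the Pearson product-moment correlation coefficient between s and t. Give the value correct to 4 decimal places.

n = 8, Σs = 158.6, Σt = 153, Σs² = 3217.88, Σt² = 3132.9, Σst = 2923.72
nΣst − ΣsΣt = 23389.76 − 24265.8 = -876.04
nΣs² − (Σs)² = 25743.04 − 25153.96 = 589.08; nΣt² − (Σt)² = 25063.2 − 23409 = 1654.2
r = -876.04 / √(589.08 × 1654.2) = -876.04 / 987.1454 ≈ -0.8874

-0.8874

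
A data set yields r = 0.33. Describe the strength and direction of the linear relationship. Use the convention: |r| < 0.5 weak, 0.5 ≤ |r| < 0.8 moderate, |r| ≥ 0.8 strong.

r = 0.33 > 0 so the relationship is positive.
|r| = 0.33, which falls in the weak range.

weak positive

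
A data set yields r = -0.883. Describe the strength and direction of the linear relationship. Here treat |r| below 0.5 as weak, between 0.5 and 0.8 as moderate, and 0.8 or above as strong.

r = -0.883 < 0 so the relationship is negative.
|r| = 0.883, which falls in the strong range.

strong negative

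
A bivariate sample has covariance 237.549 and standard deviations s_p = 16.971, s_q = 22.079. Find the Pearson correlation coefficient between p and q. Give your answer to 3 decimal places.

0.634

r = Cov(p,q) / (s_p · s_q) = 237.549 / (16.971 × 22.079)
  = 237.549 / 374.7027 ≈ 0.634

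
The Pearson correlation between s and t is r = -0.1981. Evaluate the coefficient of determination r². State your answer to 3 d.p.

0.039

r² = (-0.1981)² = 0.039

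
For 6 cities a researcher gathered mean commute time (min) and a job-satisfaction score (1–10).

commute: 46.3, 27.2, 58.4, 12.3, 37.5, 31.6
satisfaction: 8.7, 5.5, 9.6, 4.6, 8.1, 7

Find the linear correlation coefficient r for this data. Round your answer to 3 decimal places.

n = 6, Σx = 213.3, Σy = 43.5, Σx² = 8850.19, Σy² = 333.87, Σxy = 1694.58
nΣxy − ΣxΣy = 10167.48 − 9278.55 = 888.93
nΣx² − (Σx)² = 53101.14 − 45496.89 = 7604.25; nΣy² − (Σy)² = 2003.22 − 1892.25 = 110.97
r = 888.93 / √(7604.25 × 110.97) = 888.93 / 918.6096 ≈ 0.968

0.968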